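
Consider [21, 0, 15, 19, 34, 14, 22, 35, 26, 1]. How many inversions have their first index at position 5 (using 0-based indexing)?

1

The element at index 5 is 14.
Elements after it: 22, 35, 26, 1
Those smaller than 14: 1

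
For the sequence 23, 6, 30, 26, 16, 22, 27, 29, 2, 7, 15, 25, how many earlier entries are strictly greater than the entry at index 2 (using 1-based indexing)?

The element at index 2 is 6.
Elements before it: 23
Those larger than 6: 23

1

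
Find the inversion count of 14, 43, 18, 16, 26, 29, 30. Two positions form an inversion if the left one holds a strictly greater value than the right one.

6 inversions

Listing every pair i<j with a[i]>a[j] (using 1-based positions):
(2,3): 43 > 18
(2,4): 43 > 16
(2,5): 43 > 26
(2,6): 43 > 29
(2,7): 43 > 30
(3,4): 18 > 16
That's 6 pairs.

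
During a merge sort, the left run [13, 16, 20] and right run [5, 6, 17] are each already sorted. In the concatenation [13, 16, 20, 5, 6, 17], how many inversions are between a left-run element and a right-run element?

Take each right-half value and tally the left-half values above it:
r = 5: 13, 16, 20 → 3
r = 6: 13, 16, 20 → 3
r = 17: 20 → 1
Cross-inversions: 3 + 3 + 1 = 7

Cross-inversions: 7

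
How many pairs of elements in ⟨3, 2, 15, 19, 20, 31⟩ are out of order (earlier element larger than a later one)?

Listing every pair i<j with a[i]>a[j] (using 0-based positions):
(0,1): 3 > 2
That's 1 pair.

1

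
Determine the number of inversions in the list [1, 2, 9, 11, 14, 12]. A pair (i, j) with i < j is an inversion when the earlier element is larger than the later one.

Element-by-element contributions:
1: 0
2: 0
9: 0
11: 0
14: 1
12: 0
Sum: 0 + 0 + 0 + 0 + 1 + 0 = 1

1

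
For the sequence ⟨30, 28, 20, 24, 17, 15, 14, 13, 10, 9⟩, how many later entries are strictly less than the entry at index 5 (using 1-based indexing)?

5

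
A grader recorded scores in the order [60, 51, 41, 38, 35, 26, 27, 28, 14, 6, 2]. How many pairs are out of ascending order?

There are 52 out-of-order pairs.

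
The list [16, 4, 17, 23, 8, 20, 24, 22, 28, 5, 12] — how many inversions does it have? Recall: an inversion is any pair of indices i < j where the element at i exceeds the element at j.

22 inversions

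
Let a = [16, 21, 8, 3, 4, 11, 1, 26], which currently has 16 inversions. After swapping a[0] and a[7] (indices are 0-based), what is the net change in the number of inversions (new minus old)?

Positions 0 and 7 hold 16 and 26; after swapping, the array is [26, 21, 8, 3, 4, 11, 1, 16].
Sweep left to right; for each value list the smaller values that follow it:
26: 7
21: 6
8: 3
3: 1
4: 1
11: 1
1: 0
16: 0
Sum: 7 + 6 + 3 + 1 + 1 + 1 + 0 + 0 = 19
Change: 19 − 16 = +3

+3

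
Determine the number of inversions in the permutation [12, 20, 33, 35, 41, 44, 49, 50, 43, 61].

For each element, count later entries that are smaller:
12: 0
20: 0
33: 0
35: 0
41: 0
44: 1
49: 1
50: 1
43: 0
61: 0
Sum: 0 + 0 + 0 + 0 + 0 + 1 + 1 + 1 + 0 + 0 = 3

3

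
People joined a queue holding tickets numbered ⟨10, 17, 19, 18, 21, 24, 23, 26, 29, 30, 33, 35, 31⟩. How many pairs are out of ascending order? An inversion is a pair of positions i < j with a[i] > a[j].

4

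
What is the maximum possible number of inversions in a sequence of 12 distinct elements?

Inversions: 66

The maximum occurs when the array is in strictly decreasing order: every one of the C(12, 2) pairs is inverted.
C(12, 2) = 12·11/2 = 66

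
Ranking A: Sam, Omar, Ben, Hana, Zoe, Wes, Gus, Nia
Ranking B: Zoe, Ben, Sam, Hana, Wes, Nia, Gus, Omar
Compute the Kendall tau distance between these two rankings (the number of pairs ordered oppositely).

11 discordant pairs

Assign each item its position (1..8) in the first ordering, then rewrite the second ordering as that position sequence:
positions: Sam→1, Omar→2, Ben→3, Hana→4, Zoe→5, Wes→6, Gus→7, Nia→8
second ordering as positions: [5, 3, 1, 4, 6, 8, 7, 2]
Discordant pairs = inversions in this position sequence.
5: 3, 1, 4, 2 → 4
3: 1, 2 → 2
1: 0
4: 2 → 1
6: 2 → 1
8: 7, 2 → 2
7: 2 → 1
2: 0
Total: 4 + 2 + 0 + 1 + 1 + 2 + 1 + 0 = 11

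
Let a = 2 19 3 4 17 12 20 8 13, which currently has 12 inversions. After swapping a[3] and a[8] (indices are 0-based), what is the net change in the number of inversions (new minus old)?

+5

Positions 3 and 8 hold 4 and 13; after swapping, the array is [2, 19, 3, 13, 17, 12, 20, 8, 4].
Count, for each position, how many later elements it exceeds:
2: 0
19: 6
3: 0
13: 3
17: 3
12: 2
20: 2
8: 1
4: 0
Sum: 0 + 6 + 0 + 3 + 3 + 2 + 2 + 1 + 0 = 17
Change: 17 − 12 = +5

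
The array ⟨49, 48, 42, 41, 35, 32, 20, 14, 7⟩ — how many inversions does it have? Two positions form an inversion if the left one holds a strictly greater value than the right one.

Count, for each position, how many later elements it exceeds:
49 → 48, 42, 41, 35, 32, 20, 14, 7 → 8
48 → 42, 41, 35, 32, 20, 14, 7 → 7
42 → 41, 35, 32, 20, 14, 7 → 6
41 → 35, 32, 20, 14, 7 → 5
35 → 32, 20, 14, 7 → 4
32 → 20, 14, 7 → 3
20 → 14, 7 → 2
14 → 7 → 1
7 → none → 0
Sum: 8 + 7 + 6 + 5 + 4 + 3 + 2 + 1 + 0 = 36

36 out-of-order pairs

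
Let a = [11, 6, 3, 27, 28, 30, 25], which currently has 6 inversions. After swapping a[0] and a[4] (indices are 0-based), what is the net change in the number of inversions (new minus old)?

Positions 0 and 4 hold 11 and 28; after swapping, the array is [28, 6, 3, 27, 11, 30, 25].
Count, for each position, how many later elements it exceeds:
28 → 6, 3, 27, 11, 25 → 5
6 → 3 → 1
3 → none → 0
27 → 11, 25 → 2
11 → none → 0
30 → 25 → 1
25 → none → 0
Sum: 5 + 1 + 0 + 2 + 0 + 1 + 0 = 9
Change: 9 − 6 = +3

+3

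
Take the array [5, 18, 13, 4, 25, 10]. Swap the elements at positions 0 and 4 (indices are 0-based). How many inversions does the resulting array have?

Inversions: 12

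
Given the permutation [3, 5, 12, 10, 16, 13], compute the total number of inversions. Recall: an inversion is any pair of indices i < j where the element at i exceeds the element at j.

For each element, count later entries that are smaller:
3 → none → 0
5 → none → 0
12 → 10 → 1
10 → none → 0
16 → 13 → 1
13 → none → 0
Sum: 0 + 0 + 1 + 0 + 1 + 0 = 2

There are 2 inversions.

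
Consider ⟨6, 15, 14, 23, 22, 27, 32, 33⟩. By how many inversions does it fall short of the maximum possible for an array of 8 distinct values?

26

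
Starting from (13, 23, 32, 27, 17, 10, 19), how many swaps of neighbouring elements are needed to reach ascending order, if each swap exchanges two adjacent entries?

Minimum adjacent swaps = number of inversions (each swap of adjacent out-of-order elements removes one inversion and no swap can remove more).
Count inversions — for each element, later elements that are smaller:
13: 10 → 1
23: 17, 10, 19 → 3
32: 27, 17, 10, 19 → 4
27: 17, 10, 19 → 3
17: 10 → 1
10: none → 0
19: none → 0
Total inversions: 1 + 3 + 4 + 3 + 1 + 0 + 0 = 12

12 swaps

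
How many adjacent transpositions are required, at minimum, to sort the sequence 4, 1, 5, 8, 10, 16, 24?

1 swap

The minimum number of adjacent swaps to sort an array equals its inversion count, since every such swap removes exactly one inversion.
Count inversions — for each element, later elements that are smaller:
4: 1 → 1
1: none → 0
5: none → 0
8: none → 0
10: none → 0
16: none → 0
24: none → 0
Total inversions: 1 + 0 + 0 + 0 + 0 + 0 + 0 = 1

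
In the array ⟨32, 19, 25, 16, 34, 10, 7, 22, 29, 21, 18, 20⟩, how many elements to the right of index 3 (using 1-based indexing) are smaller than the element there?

The element at index 3 is 25.
Elements after it: 16, 34, 10, 7, 22, 29, 21, 18, 20
Those smaller than 25: 16, 10, 7, 22, 21, 18, 20

7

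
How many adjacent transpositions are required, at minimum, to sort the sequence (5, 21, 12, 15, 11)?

Minimum adjacent swaps = number of inversions (each swap of adjacent out-of-order elements removes one inversion and no swap can remove more).
Count inversions — for each element, later elements that are smaller:
5: none → 0
21: 12, 15, 11 → 3
12: 11 → 1
15: 11 → 1
11: none → 0
Total inversions: 0 + 3 + 1 + 1 + 0 = 5

5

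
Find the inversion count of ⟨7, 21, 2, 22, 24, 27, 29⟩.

Inversion pairs (indices are 0-based):
(0,2): 7 > 2
(1,2): 21 > 2
That's 2 pairs.

2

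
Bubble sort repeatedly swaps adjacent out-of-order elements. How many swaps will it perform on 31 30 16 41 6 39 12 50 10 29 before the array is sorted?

25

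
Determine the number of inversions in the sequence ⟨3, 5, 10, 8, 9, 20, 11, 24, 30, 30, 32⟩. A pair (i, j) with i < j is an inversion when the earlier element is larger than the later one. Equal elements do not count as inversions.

Element-by-element contributions:
3: 0
5: 0
10: 2
8: 0
9: 0
20: 1
11: 0
24: 0
30: 0
30: 0
32: 0
Sum: 0 + 0 + 2 + 0 + 0 + 1 + 0 + 0 + 0 + 0 + 0 = 3

3 out-of-order pairs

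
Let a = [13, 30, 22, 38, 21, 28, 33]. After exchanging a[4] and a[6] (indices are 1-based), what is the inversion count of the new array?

6

Positions 4 and 6 hold 38 and 28; after swapping, the array is [13, 30, 22, 28, 21, 38, 33].
Count, for each position, how many later elements it exceeds:
13: 0
30: 3
22: 1
28: 1
21: 0
38: 1
33: 0
Sum: 0 + 3 + 1 + 1 + 0 + 1 + 0 = 6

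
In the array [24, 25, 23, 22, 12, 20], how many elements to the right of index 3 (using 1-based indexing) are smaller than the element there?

3 such elements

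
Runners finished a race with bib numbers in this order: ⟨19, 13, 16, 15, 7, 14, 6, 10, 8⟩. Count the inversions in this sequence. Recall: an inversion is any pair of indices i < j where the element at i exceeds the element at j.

28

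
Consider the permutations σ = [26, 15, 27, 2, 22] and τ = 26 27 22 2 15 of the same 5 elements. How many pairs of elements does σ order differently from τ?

Assign each item its position (1..5) in the first ordering, then rewrite the second ordering as that position sequence:
positions: 26→1, 15→2, 27→3, 2→4, 22→5
second ordering as positions: [1, 3, 5, 4, 2]
Discordant pairs = inversions in this position sequence.
1: 0
3: 2 → 1
5: 4, 2 → 2
4: 2 → 1
2: 0
Total: 0 + 1 + 2 + 1 + 0 = 4

4 discordant pairs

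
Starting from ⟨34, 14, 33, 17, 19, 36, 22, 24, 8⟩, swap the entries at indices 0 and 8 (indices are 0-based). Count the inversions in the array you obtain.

Positions 0 and 8 hold 34 and 8; after swapping, the array is [8, 14, 33, 17, 19, 36, 22, 24, 34].
For each element, count later entries that are smaller:
8 → none → 0
14 → none → 0
33 → 17, 19, 22, 24 → 4
17 → none → 0
19 → none → 0
36 → 22, 24, 34 → 3
22 → none → 0
24 → none → 0
34 → none → 0
Sum: 0 + 0 + 4 + 0 + 0 + 3 + 0 + 0 + 0 = 7

7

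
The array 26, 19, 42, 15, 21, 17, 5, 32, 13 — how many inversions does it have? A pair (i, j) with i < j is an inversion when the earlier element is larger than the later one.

24 inversions

Element-by-element contributions:
26: 6
19: 4
42: 6
15: 2
21: 3
17: 2
5: 0
32: 1
13: 0
Sum: 6 + 4 + 6 + 2 + 3 + 2 + 0 + 1 + 0 = 24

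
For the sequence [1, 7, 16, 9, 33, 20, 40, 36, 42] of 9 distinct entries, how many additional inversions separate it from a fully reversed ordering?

Maximum inversions for 9 distinct elements is C(9, 2) = 9·8/2 = 36.
Current inversions — for each element, count later smaller elements:
1: 0
7: 0
16: 1
9: 0
33: 1
20: 0
40: 1
36: 0
42: 0
Current total: 0 + 0 + 1 + 0 + 1 + 0 + 1 + 0 + 0 = 3
Shortfall: 36 − 3 = 33

33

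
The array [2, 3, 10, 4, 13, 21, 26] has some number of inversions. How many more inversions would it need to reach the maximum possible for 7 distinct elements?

20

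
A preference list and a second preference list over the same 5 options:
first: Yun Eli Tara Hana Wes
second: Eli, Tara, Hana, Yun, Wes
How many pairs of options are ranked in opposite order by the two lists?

3

Assign each item its position (1..5) in the first ordering, then rewrite the second ordering as that position sequence:
positions: Yun→1, Eli→2, Tara→3, Hana→4, Wes→5
second ordering as positions: [2, 3, 4, 1, 5]
Discordant pairs = inversions in this position sequence.
2: 1 → 1
3: 1 → 1
4: 1 → 1
1: 0
5: 0
Total: 1 + 1 + 1 + 0 + 0 = 3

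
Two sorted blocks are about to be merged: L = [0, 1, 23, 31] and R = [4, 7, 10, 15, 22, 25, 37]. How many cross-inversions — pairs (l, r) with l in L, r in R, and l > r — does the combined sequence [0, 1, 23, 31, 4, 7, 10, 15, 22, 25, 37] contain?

There are 11 cross-inversions.

For each element r of the right run, count left-run elements greater than r:
r = 4: 23, 31 → 2
r = 7: 23, 31 → 2
r = 10: 23, 31 → 2
r = 15: 23, 31 → 2
r = 22: 23, 31 → 2
r = 25: 31 → 1
r = 37: none → 0
Cross-inversions: 2 + 2 + 2 + 2 + 2 + 1 + 0 = 11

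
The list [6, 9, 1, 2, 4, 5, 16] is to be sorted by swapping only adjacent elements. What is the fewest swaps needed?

8

Minimum adjacent swaps = number of inversions (each swap of adjacent out-of-order elements removes one inversion and no swap can remove more).
Count inversions — for each element, later elements that are smaller:
6: 1, 2, 4, 5 → 4
9: 1, 2, 4, 5 → 4
1: none → 0
2: none → 0
4: none → 0
5: none → 0
16: none → 0
Total inversions: 4 + 4 + 0 + 0 + 0 + 0 + 0 = 8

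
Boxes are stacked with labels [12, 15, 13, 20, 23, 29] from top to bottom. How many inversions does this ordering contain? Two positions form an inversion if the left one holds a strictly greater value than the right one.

1

Inversion pairs (indices are 1-based):
(2,3): 15 > 13
That's 1 pair.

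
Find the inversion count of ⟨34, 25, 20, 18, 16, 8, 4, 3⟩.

28 out-of-order pairs

Count, for each position, how many later elements it exceeds:
34 → 25, 20, 18, 16, 8, 4, 3 → 7
25 → 20, 18, 16, 8, 4, 3 → 6
20 → 18, 16, 8, 4, 3 → 5
18 → 16, 8, 4, 3 → 4
16 → 8, 4, 3 → 3
8 → 4, 3 → 2
4 → 3 → 1
3 → none → 0
Sum: 7 + 6 + 5 + 4 + 3 + 2 + 1 + 0 = 28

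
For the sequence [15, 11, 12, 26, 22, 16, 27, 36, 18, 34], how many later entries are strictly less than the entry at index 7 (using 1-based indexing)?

1 such element

The element at index 7 is 27.
Elements after it: 36, 18, 34
Those smaller than 27: 18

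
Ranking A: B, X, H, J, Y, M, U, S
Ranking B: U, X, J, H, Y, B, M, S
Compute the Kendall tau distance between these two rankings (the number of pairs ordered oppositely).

Assign each item its position (1..8) in the first ordering, then rewrite the second ordering as that position sequence:
positions: B→1, X→2, H→3, J→4, Y→5, M→6, U→7, S→8
second ordering as positions: [7, 2, 4, 3, 5, 1, 6, 8]
Discordant pairs = inversions in this position sequence.
7: 2, 4, 3, 5, 1, 6 → 6
2: 1 → 1
4: 3, 1 → 2
3: 1 → 1
5: 1 → 1
1: 0
6: 0
8: 0
Total: 6 + 1 + 2 + 1 + 1 + 0 + 0 + 0 = 11

11 discordant pairs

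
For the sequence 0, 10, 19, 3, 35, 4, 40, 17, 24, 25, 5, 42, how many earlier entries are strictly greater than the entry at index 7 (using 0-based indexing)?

3 such elements

The element at index 7 is 17.
Elements before it: 0, 10, 19, 3, 35, 4, 40
Those larger than 17: 19, 35, 40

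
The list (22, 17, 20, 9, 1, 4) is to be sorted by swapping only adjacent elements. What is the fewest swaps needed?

13

The minimum number of adjacent swaps to sort an array equals its inversion count, since every such swap removes exactly one inversion.
Count inversions — for each element, later elements that are smaller:
22: 17, 20, 9, 1, 4 → 5
17: 9, 1, 4 → 3
20: 9, 1, 4 → 3
9: 1, 4 → 2
1: none → 0
4: none → 0
Total inversions: 5 + 3 + 3 + 2 + 0 + 0 = 13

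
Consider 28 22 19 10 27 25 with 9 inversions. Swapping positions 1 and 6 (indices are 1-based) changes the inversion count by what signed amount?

Positions 1 and 6 hold 28 and 25; after swapping, the array is [25, 22, 19, 10, 27, 28].
For each element, count later entries that are smaller:
25 → 22, 19, 10 → 3
22 → 19, 10 → 2
19 → 10 → 1
10 → none → 0
27 → none → 0
28 → none → 0
Sum: 3 + 2 + 1 + 0 + 0 + 0 = 6
Change: 6 − 9 = -3

-3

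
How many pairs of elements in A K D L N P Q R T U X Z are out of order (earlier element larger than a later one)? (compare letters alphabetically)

Count, for each position, how many later elements it exceeds:
A → none → 0
K → D → 1
D → none → 0
L → none → 0
N → none → 0
P → none → 0
Q → none → 0
R → none → 0
T → none → 0
U → none → 0
X → none → 0
Z → none → 0
Sum: 0 + 1 + 0 + 0 + 0 + 0 + 0 + 0 + 0 + 0 + 0 + 0 = 1

1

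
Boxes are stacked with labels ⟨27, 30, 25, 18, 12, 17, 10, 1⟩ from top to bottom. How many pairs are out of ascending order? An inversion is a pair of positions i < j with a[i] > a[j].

For each element, count later entries that are smaller:
27: 6
30: 6
25: 5
18: 4
12: 2
17: 2
10: 1
1: 0
Sum: 6 + 6 + 5 + 4 + 2 + 2 + 1 + 0 = 26

26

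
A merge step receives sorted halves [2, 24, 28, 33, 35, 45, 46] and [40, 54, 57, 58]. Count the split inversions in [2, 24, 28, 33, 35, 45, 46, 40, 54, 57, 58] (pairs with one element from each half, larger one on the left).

2 cross-inversions

For each element r of the right run, count left-run elements greater than r:
r = 40: 45, 46 → 2
r = 54: none → 0
r = 57: none → 0
r = 58: none → 0
Cross-inversions: 2 + 0 + 0 + 0 = 2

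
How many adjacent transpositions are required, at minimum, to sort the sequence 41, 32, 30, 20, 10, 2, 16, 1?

26 adjacent swaps

Minimum adjacent swaps = number of inversions (each swap of adjacent out-of-order elements removes one inversion and no swap can remove more).
Count inversions — for each element, later elements that are smaller:
41: 32, 30, 20, 10, 2, 16, 1 → 7
32: 30, 20, 10, 2, 16, 1 → 6
30: 20, 10, 2, 16, 1 → 5
20: 10, 2, 16, 1 → 4
10: 2, 1 → 2
2: 1 → 1
16: 1 → 1
1: none → 0
Total inversions: 7 + 6 + 5 + 4 + 2 + 1 + 1 + 0 = 26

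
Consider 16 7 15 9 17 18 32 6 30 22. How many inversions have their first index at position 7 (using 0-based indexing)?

0 such elements

The element at index 7 is 6.
Elements after it: 30, 22
None of them are smaller than 6.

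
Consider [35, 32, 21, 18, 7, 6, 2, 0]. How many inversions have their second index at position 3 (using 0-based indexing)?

3

The element at index 3 is 18.
Elements before it: 35, 32, 21
Those larger than 18: 35, 32, 21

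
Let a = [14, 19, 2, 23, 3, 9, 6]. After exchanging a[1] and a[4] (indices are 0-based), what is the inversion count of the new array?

11

Positions 1 and 4 hold 19 and 3; after swapping, the array is [14, 3, 2, 23, 19, 9, 6].
Count, for each position, how many later elements it exceeds:
14 → 3, 2, 9, 6 → 4
3 → 2 → 1
2 → none → 0
23 → 19, 9, 6 → 3
19 → 9, 6 → 2
9 → 6 → 1
6 → none → 0
Sum: 4 + 1 + 0 + 3 + 2 + 1 + 0 = 11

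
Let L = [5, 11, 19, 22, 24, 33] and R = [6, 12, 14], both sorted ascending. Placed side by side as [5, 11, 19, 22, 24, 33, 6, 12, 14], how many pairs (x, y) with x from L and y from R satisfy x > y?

13

For each element r of the right run, count left-run elements greater than r:
r = 6: 11, 19, 22, 24, 33 → 5
r = 12: 19, 22, 24, 33 → 4
r = 14: 19, 22, 24, 33 → 4
Cross-inversions: 5 + 4 + 4 = 13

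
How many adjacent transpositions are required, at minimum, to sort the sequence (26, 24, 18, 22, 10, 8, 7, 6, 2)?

35 swaps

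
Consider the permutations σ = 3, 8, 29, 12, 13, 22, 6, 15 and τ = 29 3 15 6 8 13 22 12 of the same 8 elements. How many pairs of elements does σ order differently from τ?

13

Assign each item its position (1..8) in the first ordering, then rewrite the second ordering as that position sequence:
positions: 3→1, 8→2, 29→3, 12→4, 13→5, 22→6, 6→7, 15→8
second ordering as positions: [3, 1, 8, 7, 2, 5, 6, 4]
Discordant pairs = inversions in this position sequence.
3: 1, 2 → 2
1: 0
8: 7, 2, 5, 6, 4 → 5
7: 2, 5, 6, 4 → 4
2: 0
5: 4 → 1
6: 4 → 1
4: 0
Total: 2 + 0 + 5 + 4 + 0 + 1 + 1 + 0 = 13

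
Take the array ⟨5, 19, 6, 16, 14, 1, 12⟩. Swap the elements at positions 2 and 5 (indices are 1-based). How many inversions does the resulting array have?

Positions 2 and 5 hold 19 and 14; after swapping, the array is [5, 14, 6, 16, 19, 1, 12].
For each element, count later entries that are smaller:
5 → 1 → 1
14 → 6, 1, 12 → 3
6 → 1 → 1
16 → 1, 12 → 2
19 → 1, 12 → 2
1 → none → 0
12 → none → 0
Sum: 1 + 3 + 1 + 2 + 2 + 0 + 0 = 9

9 inversions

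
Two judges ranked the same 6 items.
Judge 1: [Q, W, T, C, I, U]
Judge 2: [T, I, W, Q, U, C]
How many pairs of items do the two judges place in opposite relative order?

Discordant pairs: 7

Assign each item its position (1..6) in the first ordering, then rewrite the second ordering as that position sequence:
positions: Q→1, W→2, T→3, C→4, I→5, U→6
second ordering as positions: [3, 5, 2, 1, 6, 4]
Discordant pairs = inversions in this position sequence.
3: 2, 1 → 2
5: 2, 1, 4 → 3
2: 1 → 1
1: 0
6: 4 → 1
4: 0
Total: 2 + 3 + 1 + 0 + 1 + 0 = 7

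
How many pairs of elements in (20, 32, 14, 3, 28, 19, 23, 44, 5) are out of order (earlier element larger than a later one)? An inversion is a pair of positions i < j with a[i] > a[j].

18

Sweep left to right; for each value list the smaller values that follow it:
20 → 14, 3, 19, 5 → 4
32 → 14, 3, 28, 19, 23, 5 → 6
14 → 3, 5 → 2
3 → none → 0
28 → 19, 23, 5 → 3
19 → 5 → 1
23 → 5 → 1
44 → 5 → 1
5 → none → 0
Sum: 4 + 6 + 2 + 0 + 3 + 1 + 1 + 1 + 0 = 18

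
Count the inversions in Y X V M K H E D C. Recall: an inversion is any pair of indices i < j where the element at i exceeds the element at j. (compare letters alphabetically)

For each element, count later entries that are smaller:
Y: 8
X: 7
V: 6
M: 5
K: 4
H: 3
E: 2
D: 1
C: 0
Sum: 8 + 7 + 6 + 5 + 4 + 3 + 2 + 1 + 0 = 36

36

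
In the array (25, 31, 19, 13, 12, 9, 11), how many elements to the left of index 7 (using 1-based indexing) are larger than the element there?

The element at index 7 is 11.
Elements before it: 25, 31, 19, 13, 12, 9
Those larger than 11: 25, 31, 19, 13, 12

5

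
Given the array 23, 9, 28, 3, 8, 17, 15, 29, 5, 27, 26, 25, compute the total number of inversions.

Inversions: 28

Sweep left to right; for each value list the smaller values that follow it:
23 → 9, 3, 8, 17, 15, 5 → 6
9 → 3, 8, 5 → 3
28 → 3, 8, 17, 15, 5, 27, 26, 25 → 8
3 → none → 0
8 → 5 → 1
17 → 15, 5 → 2
15 → 5 → 1
29 → 5, 27, 26, 25 → 4
5 → none → 0
27 → 26, 25 → 2
26 → 25 → 1
25 → none → 0
Sum: 6 + 3 + 8 + 0 + 1 + 2 + 1 + 4 + 0 + 2 + 1 + 0 = 28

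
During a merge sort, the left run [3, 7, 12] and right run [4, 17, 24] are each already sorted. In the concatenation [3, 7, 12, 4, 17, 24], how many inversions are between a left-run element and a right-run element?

2

Count, for every r in R, how many entries of L exceed r:
r = 4: 7, 12 → 2
r = 17: none → 0
r = 24: none → 0
Cross-inversions: 2 + 0 + 0 = 2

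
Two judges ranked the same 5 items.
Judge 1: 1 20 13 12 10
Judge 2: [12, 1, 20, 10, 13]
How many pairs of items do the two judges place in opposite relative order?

Assign each item its position (1..5) in the first ordering, then rewrite the second ordering as that position sequence:
positions: 1→1, 20→2, 13→3, 12→4, 10→5
second ordering as positions: [4, 1, 2, 5, 3]
Discordant pairs = inversions in this position sequence.
4: 1, 2, 3 → 3
1: 0
2: 0
5: 3 → 1
3: 0
Total: 3 + 0 + 0 + 1 + 0 = 4

4 discordant pairs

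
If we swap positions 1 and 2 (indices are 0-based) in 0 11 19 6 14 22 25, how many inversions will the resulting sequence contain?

There are 4 inversions.

Positions 1 and 2 hold 11 and 19; after swapping, the array is [0, 19, 11, 6, 14, 22, 25].
Sweep left to right; for each value list the smaller values that follow it:
0 → none → 0
19 → 11, 6, 14 → 3
11 → 6 → 1
6 → none → 0
14 → none → 0
22 → none → 0
25 → none → 0
Sum: 0 + 3 + 1 + 0 + 0 + 0 + 0 = 4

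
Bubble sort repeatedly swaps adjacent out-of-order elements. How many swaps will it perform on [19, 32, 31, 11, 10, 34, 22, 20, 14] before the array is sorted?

21

Minimum adjacent swaps = number of inversions (each swap of adjacent out-of-order elements removes one inversion and no swap can remove more).
Count inversions — for each element, later elements that are smaller:
19: 11, 10, 14 → 3
32: 31, 11, 10, 22, 20, 14 → 6
31: 11, 10, 22, 20, 14 → 5
11: 10 → 1
10: none → 0
34: 22, 20, 14 → 3
22: 20, 14 → 2
20: 14 → 1
14: none → 0
Total inversions: 3 + 6 + 5 + 1 + 0 + 3 + 2 + 1 + 0 = 21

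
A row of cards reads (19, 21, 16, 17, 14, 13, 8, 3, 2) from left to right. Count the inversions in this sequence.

Sweep left to right; for each value list the smaller values that follow it:
19 → 16, 17, 14, 13, 8, 3, 2 → 7
21 → 16, 17, 14, 13, 8, 3, 2 → 7
16 → 14, 13, 8, 3, 2 → 5
17 → 14, 13, 8, 3, 2 → 5
14 → 13, 8, 3, 2 → 4
13 → 8, 3, 2 → 3
8 → 3, 2 → 2
3 → 2 → 1
2 → none → 0
Sum: 7 + 7 + 5 + 5 + 4 + 3 + 2 + 1 + 0 = 34

34 out-of-order pairs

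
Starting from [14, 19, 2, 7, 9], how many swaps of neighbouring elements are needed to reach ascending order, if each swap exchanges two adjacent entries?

6

Each adjacent swap fixes exactly one inversion, so the minimum swap count equals the number of inversions.
Count inversions — for each element, later elements that are smaller:
14: 2, 7, 9 → 3
19: 2, 7, 9 → 3
2: none → 0
7: none → 0
9: none → 0
Total inversions: 3 + 3 + 0 + 0 + 0 = 6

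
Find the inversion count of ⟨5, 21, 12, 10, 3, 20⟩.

Inversion pairs (indices are 0-based):
(0,4): 5 > 3
(1,2): 21 > 12
(1,3): 21 > 10
(1,4): 21 > 3
(1,5): 21 > 20
(2,3): 12 > 10
(2,4): 12 > 3
(3,4): 10 > 3
That's 8 pairs.

8 inversions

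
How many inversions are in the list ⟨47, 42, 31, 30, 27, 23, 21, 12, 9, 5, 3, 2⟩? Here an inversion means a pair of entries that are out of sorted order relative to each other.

66

Sweep left to right; for each value list the smaller values that follow it:
47: 11
42: 10
31: 9
30: 8
27: 7
23: 6
21: 5
12: 4
9: 3
5: 2
3: 1
2: 0
Sum: 11 + 10 + 9 + 8 + 7 + 6 + 5 + 4 + 3 + 2 + 1 + 0 = 66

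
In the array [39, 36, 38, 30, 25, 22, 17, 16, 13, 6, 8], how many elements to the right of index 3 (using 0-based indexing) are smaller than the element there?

The element at index 3 is 30.
Elements after it: 25, 22, 17, 16, 13, 6, 8
Those smaller than 30: 25, 22, 17, 16, 13, 6, 8

7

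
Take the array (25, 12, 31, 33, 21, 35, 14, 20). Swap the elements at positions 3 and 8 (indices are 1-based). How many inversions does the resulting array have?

Positions 3 and 8 hold 31 and 20; after swapping, the array is [25, 12, 20, 33, 21, 35, 14, 31].
Count, for each position, how many later elements it exceeds:
25 → 12, 20, 21, 14 → 4
12 → none → 0
20 → 14 → 1
33 → 21, 14, 31 → 3
21 → 14 → 1
35 → 14, 31 → 2
14 → none → 0
31 → none → 0
Sum: 4 + 0 + 1 + 3 + 1 + 2 + 0 + 0 = 11

11 inversions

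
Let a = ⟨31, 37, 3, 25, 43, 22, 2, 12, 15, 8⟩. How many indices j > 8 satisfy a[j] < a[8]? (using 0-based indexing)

1 such element

The element at index 8 is 15.
Elements after it: 8
Those smaller than 15: 8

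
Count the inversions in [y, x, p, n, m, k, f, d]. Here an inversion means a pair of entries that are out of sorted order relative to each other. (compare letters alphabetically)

Inversions: 28

Count, for each position, how many later elements it exceeds:
y → x, p, n, m, k, f, d → 7
x → p, n, m, k, f, d → 6
p → n, m, k, f, d → 5
n → m, k, f, d → 4
m → k, f, d → 3
k → f, d → 2
f → d → 1
d → none → 0
Sum: 7 + 6 + 5 + 4 + 3 + 2 + 1 + 0 = 28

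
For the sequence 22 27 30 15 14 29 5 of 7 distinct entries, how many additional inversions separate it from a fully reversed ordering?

7 inversions short

Maximum inversions for 7 distinct elements is C(7, 2) = 7·6/2 = 21.
Current inversions — for each element, count later smaller elements:
22: 3
27: 3
30: 4
15: 2
14: 1
29: 1
5: 0
Current total: 3 + 3 + 4 + 2 + 1 + 1 + 0 = 14
Shortfall: 21 − 14 = 7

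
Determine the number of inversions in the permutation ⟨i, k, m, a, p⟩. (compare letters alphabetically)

3

For each element, count later entries that are smaller:
i: 1
k: 1
m: 1
a: 0
p: 0
Sum: 1 + 1 + 1 + 0 + 0 = 3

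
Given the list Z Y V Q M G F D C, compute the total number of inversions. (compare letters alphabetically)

For each element, count later entries that are smaller:
Z → Y, V, Q, M, G, F, D, C → 8
Y → V, Q, M, G, F, D, C → 7
V → Q, M, G, F, D, C → 6
Q → M, G, F, D, C → 5
M → G, F, D, C → 4
G → F, D, C → 3
F → D, C → 2
D → C → 1
C → none → 0
Sum: 8 + 7 + 6 + 5 + 4 + 3 + 2 + 1 + 0 = 36

36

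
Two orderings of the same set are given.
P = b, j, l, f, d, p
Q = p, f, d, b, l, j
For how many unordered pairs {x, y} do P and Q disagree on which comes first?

Assign each item its position (1..6) in the first ordering, then rewrite the second ordering as that position sequence:
positions: b→1, j→2, l→3, f→4, d→5, p→6
second ordering as positions: [6, 4, 5, 1, 3, 2]
Discordant pairs = inversions in this position sequence.
6: 4, 5, 1, 3, 2 → 5
4: 1, 3, 2 → 3
5: 1, 3, 2 → 3
1: 0
3: 2 → 1
2: 0
Total: 5 + 3 + 3 + 0 + 1 + 0 = 12

Disagreeing pairs: 12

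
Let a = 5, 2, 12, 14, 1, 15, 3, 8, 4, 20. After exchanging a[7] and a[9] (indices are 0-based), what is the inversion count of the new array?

Positions 7 and 9 hold 8 and 20; after swapping, the array is [5, 2, 12, 14, 1, 15, 3, 20, 4, 8].
Count, for each position, how many later elements it exceeds:
5 → 2, 1, 3, 4 → 4
2 → 1 → 1
12 → 1, 3, 4, 8 → 4
14 → 1, 3, 4, 8 → 4
1 → none → 0
15 → 3, 4, 8 → 3
3 → none → 0
20 → 4, 8 → 2
4 → none → 0
8 → none → 0
Sum: 4 + 1 + 4 + 4 + 0 + 3 + 0 + 2 + 0 + 0 = 18

18 inversions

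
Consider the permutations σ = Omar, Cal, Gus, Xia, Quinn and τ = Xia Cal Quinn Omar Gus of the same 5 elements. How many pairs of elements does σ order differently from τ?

Assign each item its position (1..5) in the first ordering, then rewrite the second ordering as that position sequence:
positions: Omar→1, Cal→2, Gus→3, Xia→4, Quinn→5
second ordering as positions: [4, 2, 5, 1, 3]
Discordant pairs = inversions in this position sequence.
4: 2, 1, 3 → 3
2: 1 → 1
5: 1, 3 → 2
1: 0
3: 0
Total: 3 + 1 + 2 + 0 + 0 = 6

6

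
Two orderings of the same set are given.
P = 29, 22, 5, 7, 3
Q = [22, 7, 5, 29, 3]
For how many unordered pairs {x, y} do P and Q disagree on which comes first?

4 disagreeing pairs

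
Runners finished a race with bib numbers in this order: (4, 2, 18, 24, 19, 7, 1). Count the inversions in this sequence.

11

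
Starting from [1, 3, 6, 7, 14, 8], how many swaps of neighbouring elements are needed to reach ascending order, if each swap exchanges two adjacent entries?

1

The minimum number of adjacent swaps to sort an array equals its inversion count, since every such swap removes exactly one inversion.
Count inversions — for each element, later elements that are smaller:
1: none → 0
3: none → 0
6: none → 0
7: none → 0
14: 8 → 1
8: none → 0
Total inversions: 0 + 0 + 0 + 0 + 1 + 0 = 1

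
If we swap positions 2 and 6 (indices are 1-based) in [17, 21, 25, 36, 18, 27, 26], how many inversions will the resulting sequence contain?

Positions 2 and 6 hold 21 and 27; after swapping, the array is [17, 27, 25, 36, 18, 21, 26].
Element-by-element contributions:
17: 0
27: 4
25: 2
36: 3
18: 0
21: 0
26: 0
Sum: 0 + 4 + 2 + 3 + 0 + 0 + 0 = 9

9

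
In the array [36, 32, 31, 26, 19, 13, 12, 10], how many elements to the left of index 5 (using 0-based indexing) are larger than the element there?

5

The element at index 5 is 13.
Elements before it: 36, 32, 31, 26, 19
Those larger than 13: 36, 32, 31, 26, 19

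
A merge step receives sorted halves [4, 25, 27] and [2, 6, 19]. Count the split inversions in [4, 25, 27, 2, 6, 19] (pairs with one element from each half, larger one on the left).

Split inversions: 7

Count, for every r in R, how many entries of L exceed r:
r = 2: 4, 25, 27 → 3
r = 6: 25, 27 → 2
r = 19: 25, 27 → 2
Cross-inversions: 3 + 2 + 2 = 7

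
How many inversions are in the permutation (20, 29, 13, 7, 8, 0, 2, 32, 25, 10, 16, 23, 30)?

33 inversions

Count, for each position, how many later elements it exceeds:
20 → 13, 7, 8, 0, 2, 10, 16 → 7
29 → 13, 7, 8, 0, 2, 25, 10, 16, 23 → 9
13 → 7, 8, 0, 2, 10 → 5
7 → 0, 2 → 2
8 → 0, 2 → 2
0 → none → 0
2 → none → 0
32 → 25, 10, 16, 23, 30 → 5
25 → 10, 16, 23 → 3
10 → none → 0
16 → none → 0
23 → none → 0
30 → none → 0
Sum: 7 + 9 + 5 + 2 + 2 + 0 + 0 + 5 + 3 + 0 + 0 + 0 + 0 = 33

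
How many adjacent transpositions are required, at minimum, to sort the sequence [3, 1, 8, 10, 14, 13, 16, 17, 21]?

2 swaps

Minimum adjacent swaps = number of inversions (each swap of adjacent out-of-order elements removes one inversion and no swap can remove more).
Count inversions — for each element, later elements that are smaller:
3: 1 → 1
1: none → 0
8: none → 0
10: none → 0
14: 13 → 1
13: none → 0
16: none → 0
17: none → 0
21: none → 0
Total inversions: 1 + 0 + 0 + 0 + 1 + 0 + 0 + 0 + 0 = 2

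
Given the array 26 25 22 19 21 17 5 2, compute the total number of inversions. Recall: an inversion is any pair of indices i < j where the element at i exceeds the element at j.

Count, for each position, how many later elements it exceeds:
26: 7
25: 6
22: 5
19: 3
21: 3
17: 2
5: 1
2: 0
Sum: 7 + 6 + 5 + 3 + 3 + 2 + 1 + 0 = 27

27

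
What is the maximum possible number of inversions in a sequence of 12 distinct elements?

Inversions: 66

The maximum occurs when the array is in strictly decreasing order: every one of the C(12, 2) pairs is inverted.
C(12, 2) = 12·11/2 = 66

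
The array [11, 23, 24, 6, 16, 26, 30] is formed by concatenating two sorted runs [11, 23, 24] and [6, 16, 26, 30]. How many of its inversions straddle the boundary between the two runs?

5

For each element r of the right run, count left-run elements greater than r:
r = 6: 11, 23, 24 → 3
r = 16: 23, 24 → 2
r = 26: none → 0
r = 30: none → 0
Cross-inversions: 3 + 2 + 0 + 0 = 5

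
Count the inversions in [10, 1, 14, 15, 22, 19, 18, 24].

For each element, count later entries that are smaller:
10: 1
1: 0
14: 0
15: 0
22: 2
19: 1
18: 0
24: 0
Sum: 1 + 0 + 0 + 0 + 2 + 1 + 0 + 0 = 4

Inversions: 4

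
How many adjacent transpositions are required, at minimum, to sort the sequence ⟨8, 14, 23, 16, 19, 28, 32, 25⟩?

Adjacent swaps: 4

Minimum adjacent swaps = number of inversions (each swap of adjacent out-of-order elements removes one inversion and no swap can remove more).
Count inversions — for each element, later elements that are smaller:
8: none → 0
14: none → 0
23: 16, 19 → 2
16: none → 0
19: none → 0
28: 25 → 1
32: 25 → 1
25: none → 0
Total inversions: 0 + 0 + 2 + 0 + 0 + 1 + 1 + 0 = 4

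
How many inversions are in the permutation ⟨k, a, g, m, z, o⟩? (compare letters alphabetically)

Listing every pair i<j with a[i]>a[j] (using 0-based positions):
(0,1): k > a
(0,2): k > g
(4,5): z > o
That's 3 pairs.

3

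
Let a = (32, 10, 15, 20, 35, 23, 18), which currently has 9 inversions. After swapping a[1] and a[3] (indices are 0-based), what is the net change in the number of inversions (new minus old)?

+3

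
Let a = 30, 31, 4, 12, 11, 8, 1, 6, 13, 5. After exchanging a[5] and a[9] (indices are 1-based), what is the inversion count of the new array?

There are 32 inversions.

Positions 5 and 9 hold 11 and 13; after swapping, the array is [30, 31, 4, 12, 13, 8, 1, 6, 11, 5].
Sweep left to right; for each value list the smaller values that follow it:
30: 8
31: 8
4: 1
12: 5
13: 5
8: 3
1: 0
6: 1
11: 1
5: 0
Sum: 8 + 8 + 1 + 5 + 5 + 3 + 0 + 1 + 1 + 0 = 32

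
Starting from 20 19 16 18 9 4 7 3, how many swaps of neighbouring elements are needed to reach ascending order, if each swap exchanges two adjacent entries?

There are 26 adjacent swaps.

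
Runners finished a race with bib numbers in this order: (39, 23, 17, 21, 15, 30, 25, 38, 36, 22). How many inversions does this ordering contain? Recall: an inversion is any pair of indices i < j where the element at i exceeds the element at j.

21

Sweep left to right; for each value list the smaller values that follow it:
39: 9
23: 4
17: 1
21: 1
15: 0
30: 2
25: 1
38: 2
36: 1
22: 0
Sum: 9 + 4 + 1 + 1 + 0 + 2 + 1 + 2 + 1 + 0 = 21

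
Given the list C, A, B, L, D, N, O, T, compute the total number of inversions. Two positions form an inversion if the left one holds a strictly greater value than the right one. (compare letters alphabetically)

Count, for each position, how many later elements it exceeds:
C → A, B → 2
A → none → 0
B → none → 0
L → D → 1
D → none → 0
N → none → 0
O → none → 0
T → none → 0
Sum: 2 + 0 + 0 + 1 + 0 + 0 + 0 + 0 = 3

3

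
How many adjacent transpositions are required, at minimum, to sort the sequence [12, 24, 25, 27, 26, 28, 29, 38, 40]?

1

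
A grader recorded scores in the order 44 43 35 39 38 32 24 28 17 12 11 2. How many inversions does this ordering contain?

Element-by-element contributions:
44: 11
43: 10
35: 7
39: 8
38: 7
32: 6
24: 4
28: 4
17: 3
12: 2
11: 1
2: 0
Sum: 11 + 10 + 7 + 8 + 7 + 6 + 4 + 4 + 3 + 2 + 1 + 0 = 63

There are 63 inversions.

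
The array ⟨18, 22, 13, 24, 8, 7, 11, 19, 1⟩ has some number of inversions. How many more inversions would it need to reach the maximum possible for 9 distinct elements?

11

Maximum inversions for 9 distinct elements is C(9, 2) = 9·8/2 = 36.
Current inversions — for each element, count later smaller elements:
18: 5
22: 6
13: 4
24: 5
8: 2
7: 1
11: 1
19: 1
1: 0
Current total: 5 + 6 + 4 + 5 + 2 + 1 + 1 + 1 + 0 = 25
Shortfall: 36 − 25 = 11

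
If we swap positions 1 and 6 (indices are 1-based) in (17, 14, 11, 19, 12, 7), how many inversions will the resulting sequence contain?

Positions 1 and 6 hold 17 and 7; after swapping, the array is [7, 14, 11, 19, 12, 17].
Sweep left to right; for each value list the smaller values that follow it:
7 → none → 0
14 → 11, 12 → 2
11 → none → 0
19 → 12, 17 → 2
12 → none → 0
17 → none → 0
Sum: 0 + 2 + 0 + 2 + 0 + 0 = 4

4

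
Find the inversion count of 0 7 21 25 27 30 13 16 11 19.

18 inversions

For each element, count later entries that are smaller:
0 → none → 0
7 → none → 0
21 → 13, 16, 11, 19 → 4
25 → 13, 16, 11, 19 → 4
27 → 13, 16, 11, 19 → 4
30 → 13, 16, 11, 19 → 4
13 → 11 → 1
16 → 11 → 1
11 → none → 0
19 → none → 0
Sum: 0 + 0 + 4 + 4 + 4 + 4 + 1 + 1 + 0 + 0 = 18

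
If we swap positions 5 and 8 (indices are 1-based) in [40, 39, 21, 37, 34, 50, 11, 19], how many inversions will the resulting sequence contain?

19

Positions 5 and 8 hold 34 and 19; after swapping, the array is [40, 39, 21, 37, 19, 50, 11, 34].
Sweep left to right; for each value list the smaller values that follow it:
40 → 39, 21, 37, 19, 11, 34 → 6
39 → 21, 37, 19, 11, 34 → 5
21 → 19, 11 → 2
37 → 19, 11, 34 → 3
19 → 11 → 1
50 → 11, 34 → 2
11 → none → 0
34 → none → 0
Sum: 6 + 5 + 2 + 3 + 1 + 2 + 0 + 0 = 19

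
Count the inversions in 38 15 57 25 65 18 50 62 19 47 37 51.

For each element, count later entries that are smaller:
38 → 15, 25, 18, 19, 37 → 5
15 → none → 0
57 → 25, 18, 50, 19, 47, 37, 51 → 7
25 → 18, 19 → 2
65 → 18, 50, 62, 19, 47, 37, 51 → 7
18 → none → 0
50 → 19, 47, 37 → 3
62 → 19, 47, 37, 51 → 4
19 → none → 0
47 → 37 → 1
37 → none → 0
51 → none → 0
Sum: 5 + 0 + 7 + 2 + 7 + 0 + 3 + 4 + 0 + 1 + 0 + 0 = 29

29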